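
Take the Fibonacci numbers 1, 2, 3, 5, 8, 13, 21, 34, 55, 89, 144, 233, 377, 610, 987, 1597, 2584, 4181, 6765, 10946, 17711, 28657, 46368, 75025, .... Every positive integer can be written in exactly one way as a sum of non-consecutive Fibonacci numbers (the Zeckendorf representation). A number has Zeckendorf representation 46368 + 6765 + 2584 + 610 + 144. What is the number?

46368 + 6765 + 2584 + 610 + 144 = 56471.

56471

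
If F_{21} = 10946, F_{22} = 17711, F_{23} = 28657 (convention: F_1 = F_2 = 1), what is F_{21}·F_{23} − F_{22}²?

1

10946·28657 − 17711² = 313679522 − 313679521 = 1. (Cassini's identity: F_{k−1}F_{k+1} − F_k² = (−1)^k.)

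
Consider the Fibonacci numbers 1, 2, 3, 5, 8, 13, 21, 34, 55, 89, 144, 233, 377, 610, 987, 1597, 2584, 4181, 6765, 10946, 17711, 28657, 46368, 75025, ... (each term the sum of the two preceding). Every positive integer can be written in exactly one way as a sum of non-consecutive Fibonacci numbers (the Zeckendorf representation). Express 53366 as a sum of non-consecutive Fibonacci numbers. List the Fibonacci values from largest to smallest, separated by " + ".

46368 + 6765 + 233

Greedily peel off the largest Fibonacci term at each step:
53366 − 46368 = 6998
6998 − 6765 = 233
233 − 233 = 0
So 53366 = 46368 + 6765 + 233, with no two terms consecutive in the sequence.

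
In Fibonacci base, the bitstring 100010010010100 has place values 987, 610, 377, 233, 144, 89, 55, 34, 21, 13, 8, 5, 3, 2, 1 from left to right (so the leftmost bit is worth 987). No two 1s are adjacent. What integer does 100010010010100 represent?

1176

Summing the place values of the 1 bits: 987 + 144 + 34 + 8 + 3 = 1176.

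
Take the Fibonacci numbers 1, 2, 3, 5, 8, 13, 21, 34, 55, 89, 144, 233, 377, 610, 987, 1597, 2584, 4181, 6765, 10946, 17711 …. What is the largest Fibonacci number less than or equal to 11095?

10946

10946 ≤ 11095 < 17711, so the largest Fibonacci number not exceeding 11095 is 10946.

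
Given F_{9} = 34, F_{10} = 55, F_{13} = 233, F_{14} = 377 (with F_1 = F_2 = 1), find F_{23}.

28657

By the addition formula F_{m+n} = F_m F_{n+1} + F_{m−1} F_n with m=10, n=13: F_{23} = 55·377 + 34·233 = 20735 + 7922 = 28657.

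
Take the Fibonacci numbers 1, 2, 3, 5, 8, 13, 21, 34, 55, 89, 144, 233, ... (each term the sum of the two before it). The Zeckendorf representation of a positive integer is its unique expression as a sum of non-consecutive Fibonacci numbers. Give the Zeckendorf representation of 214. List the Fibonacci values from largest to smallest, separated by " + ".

144 + 55 + 13 + 2

Repeatedly subtract the largest Fibonacci number that fits:
214: greatest Fibonacci not exceeding it is 144, leaving 70
70: greatest Fibonacci not exceeding it is 55, leaving 15
15: greatest Fibonacci not exceeding it is 13, leaving 2
2: greatest Fibonacci not exceeding it is 2, leaving 0
So 214 = 144 + 55 + 13 + 2, with no two terms consecutive in the sequence.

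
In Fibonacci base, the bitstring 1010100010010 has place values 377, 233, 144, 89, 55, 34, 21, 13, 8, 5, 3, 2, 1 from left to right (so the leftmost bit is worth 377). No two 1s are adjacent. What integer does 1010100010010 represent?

586

Summing the place values of the 1 bits: 377 + 144 + 55 + 8 + 2 = 586.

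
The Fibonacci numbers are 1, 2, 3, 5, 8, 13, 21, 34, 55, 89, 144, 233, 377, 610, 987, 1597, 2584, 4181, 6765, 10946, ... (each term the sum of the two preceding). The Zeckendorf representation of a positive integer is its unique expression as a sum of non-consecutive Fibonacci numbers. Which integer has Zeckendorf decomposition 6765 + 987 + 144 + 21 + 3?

7920

6765 + 987 + 144 + 21 + 3 = 7920.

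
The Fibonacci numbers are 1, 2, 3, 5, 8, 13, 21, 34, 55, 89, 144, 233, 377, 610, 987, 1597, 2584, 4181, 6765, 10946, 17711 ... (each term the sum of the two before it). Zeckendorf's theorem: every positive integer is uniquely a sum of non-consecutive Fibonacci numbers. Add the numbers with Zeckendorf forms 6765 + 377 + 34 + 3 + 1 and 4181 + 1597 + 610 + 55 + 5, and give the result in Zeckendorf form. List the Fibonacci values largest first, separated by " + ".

10946 + 2584 + 89 + 8 + 1

The two numbers are 7180 and 6448, so their sum is 13628.
Greedy algorithm:
13628: greatest Fibonacci not exceeding it is 10946, leaving 2682
2682: greatest Fibonacci not exceeding it is 2584, leaving 98
98: greatest Fibonacci not exceeding it is 89, leaving 9
9: greatest Fibonacci not exceeding it is 8, leaving 1
1: greatest Fibonacci not exceeding it is 1, leaving 0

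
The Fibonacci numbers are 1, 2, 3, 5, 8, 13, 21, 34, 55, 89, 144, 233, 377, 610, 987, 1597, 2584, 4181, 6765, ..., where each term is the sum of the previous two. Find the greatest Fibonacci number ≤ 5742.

4181 ≤ 5742 < 6765, so the largest Fibonacci number not exceeding 5742 is 4181.

4181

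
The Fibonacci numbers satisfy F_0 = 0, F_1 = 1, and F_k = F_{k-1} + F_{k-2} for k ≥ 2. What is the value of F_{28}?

317811

Iterating the recurrence up to F_{20} = 6765 and F_{19} = 4181:
F_{21} = F_{20} + F_{19} = 6765 + 4181 = 10946
F_{22} = F_{21} + F_{20} = 10946 + 6765 = 17711
F_{23} = F_{22} + F_{21} = 17711 + 10946 = 28657
F_{24} = F_{23} + F_{22} = 28657 + 17711 = 46368
F_{25} = F_{24} + F_{23} = 46368 + 28657 = 75025
F_{26} = F_{25} + F_{24} = 75025 + 46368 = 121393
F_{27} = F_{26} + F_{25} = 121393 + 75025 = 196418
F_{28} = F_{27} + F_{26} = 196418 + 121393 = 317811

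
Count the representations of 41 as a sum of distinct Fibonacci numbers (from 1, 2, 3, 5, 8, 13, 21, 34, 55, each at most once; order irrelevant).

2

Each representation comes from the Zeckendorf form by replacing some F_k with F_{k−1} + F_{k−2} where possible.
41 = 34+5+2 = 21+13+5+2 — 2 representations.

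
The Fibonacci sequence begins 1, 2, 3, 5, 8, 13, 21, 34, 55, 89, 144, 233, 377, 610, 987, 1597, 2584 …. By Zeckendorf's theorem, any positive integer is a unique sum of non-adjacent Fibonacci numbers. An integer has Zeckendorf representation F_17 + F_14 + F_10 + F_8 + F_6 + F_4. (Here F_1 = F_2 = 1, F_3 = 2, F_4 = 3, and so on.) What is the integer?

2061

F_17 + F_14 + F_10 + F_8 + F_6 + F_4 = 1597 + 377 + 55 + 21 + 8 + 3 = 2061.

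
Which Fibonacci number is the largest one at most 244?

233

233 ≤ 244 < 377, so the largest Fibonacci number not exceeding 244 is 233.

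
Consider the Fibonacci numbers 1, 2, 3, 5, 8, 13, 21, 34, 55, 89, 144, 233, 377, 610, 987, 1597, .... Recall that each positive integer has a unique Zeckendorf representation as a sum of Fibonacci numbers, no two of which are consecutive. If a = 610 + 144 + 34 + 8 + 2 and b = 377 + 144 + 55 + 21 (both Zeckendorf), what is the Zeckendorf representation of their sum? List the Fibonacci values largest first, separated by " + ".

The two numbers are 798 and 597, so their sum is 1395.
Repeatedly subtract the largest Fibonacci number that fits:
subtract 987 from 1395: 408 remains
subtract 377 from 408: 31 remains
subtract 21 from 31: 10 remains
subtract 8 from 10: 2 remains
subtract 2 from 2: 0 remains

987 + 377 + 21 + 8 + 2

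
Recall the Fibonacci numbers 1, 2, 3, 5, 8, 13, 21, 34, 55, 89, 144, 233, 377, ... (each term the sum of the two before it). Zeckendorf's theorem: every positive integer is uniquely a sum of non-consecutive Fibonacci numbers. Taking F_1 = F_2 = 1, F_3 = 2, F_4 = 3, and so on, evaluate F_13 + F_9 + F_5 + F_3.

F_13 + F_9 + F_5 + F_3 = 233 + 34 + 5 + 2 = 274.

274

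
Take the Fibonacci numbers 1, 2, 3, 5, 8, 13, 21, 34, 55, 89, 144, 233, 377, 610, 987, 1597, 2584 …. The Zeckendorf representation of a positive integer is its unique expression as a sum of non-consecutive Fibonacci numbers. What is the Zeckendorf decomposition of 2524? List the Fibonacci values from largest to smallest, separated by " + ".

1597 + 610 + 233 + 55 + 21 + 8

Greedy algorithm:
subtract 1597 from 2524: 927 remains
subtract 610 from 927: 317 remains
subtract 233 from 317: 84 remains
subtract 55 from 84: 29 remains
subtract 21 from 29: 8 remains
subtract 8 from 8: 0 remains
So 2524 = 1597 + 610 + 233 + 55 + 21 + 8, with no two terms consecutive in the sequence.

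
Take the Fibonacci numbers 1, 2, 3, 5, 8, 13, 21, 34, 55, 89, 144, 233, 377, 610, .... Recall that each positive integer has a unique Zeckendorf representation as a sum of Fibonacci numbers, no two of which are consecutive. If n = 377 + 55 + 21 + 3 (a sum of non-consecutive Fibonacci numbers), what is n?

377 + 55 + 21 + 3 = 456.

456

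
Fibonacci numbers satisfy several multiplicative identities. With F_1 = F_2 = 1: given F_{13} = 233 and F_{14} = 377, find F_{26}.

121393

By the doubling identity F_{2k} = F_k(2F_{k+1} − F_k): F_{26} = 233·(2·377 − 233) = 233·521 = 121393.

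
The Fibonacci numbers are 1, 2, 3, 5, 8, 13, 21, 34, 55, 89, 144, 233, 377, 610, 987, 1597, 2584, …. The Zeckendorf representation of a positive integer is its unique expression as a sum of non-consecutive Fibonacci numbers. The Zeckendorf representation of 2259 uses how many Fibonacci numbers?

5

Greedy algorithm:
take 1597 (≤ 2259); 2259 − 1597 = 662
take 610 (≤ 662); 662 − 610 = 52
take 34 (≤ 52); 52 − 34 = 18
take 13 (≤ 18); 18 − 13 = 5
take 5 (≤ 5); 5 − 5 = 0
2259 = 1597 + 610 + 34 + 13 + 5, which has 5 terms.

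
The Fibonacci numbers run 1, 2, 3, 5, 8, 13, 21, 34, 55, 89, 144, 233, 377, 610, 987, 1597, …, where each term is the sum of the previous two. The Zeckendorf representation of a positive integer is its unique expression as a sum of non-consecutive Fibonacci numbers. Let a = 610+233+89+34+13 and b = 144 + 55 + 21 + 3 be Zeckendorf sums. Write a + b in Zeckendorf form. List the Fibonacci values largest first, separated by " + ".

The two numbers are 979 and 223, so their sum is 1202.
Greedily peel off the largest Fibonacci term at each step:
1202: greatest Fibonacci not exceeding it is 987, leaving 215
215: greatest Fibonacci not exceeding it is 144, leaving 71
71: greatest Fibonacci not exceeding it is 55, leaving 16
16: greatest Fibonacci not exceeding it is 13, leaving 3
3: greatest Fibonacci not exceeding it is 3, leaving 0

987 + 144 + 55 + 13 + 3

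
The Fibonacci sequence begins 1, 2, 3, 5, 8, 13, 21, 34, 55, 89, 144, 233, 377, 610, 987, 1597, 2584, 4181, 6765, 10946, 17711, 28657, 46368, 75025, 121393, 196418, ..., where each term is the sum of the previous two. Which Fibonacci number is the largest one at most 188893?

121393 ≤ 188893 < 196418, so the largest Fibonacci number not exceeding 188893 is 121393.

121393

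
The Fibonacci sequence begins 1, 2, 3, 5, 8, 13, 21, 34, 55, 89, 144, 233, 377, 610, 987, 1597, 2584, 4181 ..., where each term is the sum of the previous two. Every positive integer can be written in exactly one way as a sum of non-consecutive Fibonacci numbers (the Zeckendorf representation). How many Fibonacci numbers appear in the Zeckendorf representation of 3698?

take 2584 (≤ 3698); 3698 − 2584 = 1114
take 987 (≤ 1114); 1114 − 987 = 127
take 89 (≤ 127); 127 − 89 = 38
take 34 (≤ 38); 38 − 34 = 4
take 3 (≤ 4); 4 − 3 = 1
take 1 (≤ 1); 1 − 1 = 0
3698 = 2584 + 987 + 89 + 34 + 3 + 1, which has 6 terms.

6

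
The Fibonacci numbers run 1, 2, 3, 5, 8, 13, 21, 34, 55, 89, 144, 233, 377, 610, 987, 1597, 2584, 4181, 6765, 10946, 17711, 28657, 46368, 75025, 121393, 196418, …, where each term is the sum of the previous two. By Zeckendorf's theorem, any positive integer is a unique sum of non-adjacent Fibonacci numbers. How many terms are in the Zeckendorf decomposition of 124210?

Repeatedly subtract the largest Fibonacci number that fits:
take 121393 (≤ 124210); 124210 − 121393 = 2817
take 2584 (≤ 2817); 2817 − 2584 = 233
take 233 (≤ 233); 233 − 233 = 0
124210 = 121393 + 2584 + 233, which has 3 terms.

3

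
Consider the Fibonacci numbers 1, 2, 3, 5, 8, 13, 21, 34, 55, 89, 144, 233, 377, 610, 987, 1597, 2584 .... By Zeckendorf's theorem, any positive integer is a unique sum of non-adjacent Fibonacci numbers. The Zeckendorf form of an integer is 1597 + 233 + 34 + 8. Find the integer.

1597 + 233 + 34 + 8 = 1872.

1872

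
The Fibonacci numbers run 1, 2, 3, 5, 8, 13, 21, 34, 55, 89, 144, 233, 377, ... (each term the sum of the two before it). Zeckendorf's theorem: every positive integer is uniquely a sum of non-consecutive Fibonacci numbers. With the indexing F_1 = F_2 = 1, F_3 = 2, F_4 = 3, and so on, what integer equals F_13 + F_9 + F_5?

272

F_13 + F_9 + F_5 = 233 + 34 + 5 = 272.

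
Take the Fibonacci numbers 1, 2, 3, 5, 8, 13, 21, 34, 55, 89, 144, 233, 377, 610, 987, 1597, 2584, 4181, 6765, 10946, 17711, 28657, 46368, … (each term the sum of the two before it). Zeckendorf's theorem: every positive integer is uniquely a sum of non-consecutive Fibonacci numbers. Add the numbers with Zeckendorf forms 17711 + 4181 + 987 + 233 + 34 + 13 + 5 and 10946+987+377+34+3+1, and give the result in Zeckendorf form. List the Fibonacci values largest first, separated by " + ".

The two numbers are 23164 and 12348, so their sum is 35512.
35512: greatest Fibonacci not exceeding it is 28657, leaving 6855
6855: greatest Fibonacci not exceeding it is 6765, leaving 90
90: greatest Fibonacci not exceeding it is 89, leaving 1
1: greatest Fibonacci not exceeding it is 1, leaving 0

28657 + 6765 + 89 + 1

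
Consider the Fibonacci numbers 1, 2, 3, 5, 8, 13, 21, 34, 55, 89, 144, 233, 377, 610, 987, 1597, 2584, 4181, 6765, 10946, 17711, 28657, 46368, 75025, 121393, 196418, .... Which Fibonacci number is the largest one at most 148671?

121393

121393 ≤ 148671 < 196418, so the largest Fibonacci number not exceeding 148671 is 121393.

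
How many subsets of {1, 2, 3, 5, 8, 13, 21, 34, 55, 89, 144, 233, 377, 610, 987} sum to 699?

699 = 610+89 = 610+55+34 = 377+233+89 = … (11 more), for 14 in all.

14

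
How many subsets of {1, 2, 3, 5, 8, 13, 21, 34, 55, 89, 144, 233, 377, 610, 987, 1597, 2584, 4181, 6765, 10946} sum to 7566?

60

Each representation comes from the Zeckendorf form by replacing some F_k with F_{k−1} + F_{k−2} where possible.
7566 = 6765+610+144+34+13 = 6765+610+144+34+8+5 = 6765+610+89+55+34+13 = 6765+377+233+144+34+13 = 6765+610+144+34+8+3+2 = … (55 more), for 60 in all.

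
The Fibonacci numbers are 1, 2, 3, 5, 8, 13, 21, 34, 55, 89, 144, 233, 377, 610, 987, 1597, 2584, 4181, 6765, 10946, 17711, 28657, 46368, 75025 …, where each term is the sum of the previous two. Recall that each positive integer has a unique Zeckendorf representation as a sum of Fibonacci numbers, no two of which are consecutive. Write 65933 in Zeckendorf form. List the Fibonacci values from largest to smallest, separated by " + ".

46368 + 17711 + 1597 + 233 + 21 + 3

largest Fibonacci ≤ 65933 is 46368; 65933 − 46368 = 19565
largest Fibonacci ≤ 19565 is 17711; 19565 − 17711 = 1854
largest Fibonacci ≤ 1854 is 1597; 1854 − 1597 = 257
largest Fibonacci ≤ 257 is 233; 257 − 233 = 24
largest Fibonacci ≤ 24 is 21; 24 − 21 = 3
largest Fibonacci ≤ 3 is 3; 3 − 3 = 0
So 65933 = 46368 + 17711 + 1597 + 233 + 21 + 3, with no two terms consecutive in the sequence.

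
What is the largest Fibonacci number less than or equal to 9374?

6765 ≤ 9374 < 10946, so the largest Fibonacci number not exceeding 9374 is 6765.

6765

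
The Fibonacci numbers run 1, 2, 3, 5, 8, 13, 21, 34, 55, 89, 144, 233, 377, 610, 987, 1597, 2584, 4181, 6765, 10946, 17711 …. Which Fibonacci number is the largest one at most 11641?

10946 ≤ 11641 < 17711, so the largest Fibonacci number not exceeding 11641 is 10946.

10946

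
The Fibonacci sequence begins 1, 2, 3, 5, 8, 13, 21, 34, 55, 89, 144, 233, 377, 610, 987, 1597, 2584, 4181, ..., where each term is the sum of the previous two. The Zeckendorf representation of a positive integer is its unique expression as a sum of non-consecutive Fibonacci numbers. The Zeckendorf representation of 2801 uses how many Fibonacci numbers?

Repeatedly subtract the largest Fibonacci number that fits:
2584 ≤ 2801 < 4181, so take 2584; remainder 217
144 ≤ 217 < 233, so take 144; remainder 73
55 ≤ 73 < 89, so take 55; remainder 18
13 ≤ 18 < 21, so take 13; remainder 5
5 ≤ 5 < 8, so take 5; remainder 0
2801 = 2584 + 144 + 55 + 13 + 5, which has 5 terms.

5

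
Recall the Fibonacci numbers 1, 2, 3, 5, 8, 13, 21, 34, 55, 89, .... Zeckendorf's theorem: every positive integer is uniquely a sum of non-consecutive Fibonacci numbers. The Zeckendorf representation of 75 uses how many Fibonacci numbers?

4

Greedy algorithm:
largest Fibonacci ≤ 75 is 55; 75 − 55 = 20
largest Fibonacci ≤ 20 is 13; 20 − 13 = 7
largest Fibonacci ≤ 7 is 5; 7 − 5 = 2
largest Fibonacci ≤ 2 is 2; 2 − 2 = 0
75 = 55 + 13 + 5 + 2, which has 4 terms.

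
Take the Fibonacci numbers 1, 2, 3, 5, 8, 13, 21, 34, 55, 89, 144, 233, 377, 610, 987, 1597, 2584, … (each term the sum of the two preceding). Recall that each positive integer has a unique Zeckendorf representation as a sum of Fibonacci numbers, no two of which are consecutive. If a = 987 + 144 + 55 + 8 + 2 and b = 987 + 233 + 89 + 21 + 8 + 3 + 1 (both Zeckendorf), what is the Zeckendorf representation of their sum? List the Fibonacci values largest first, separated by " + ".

The two numbers are 1196 and 1342, so their sum is 2538.
1597 ≤ 2538 < 2584, so take 1597; remainder 941
610 ≤ 941 < 987, so take 610; remainder 331
233 ≤ 331 < 377, so take 233; remainder 98
89 ≤ 98 < 144, so take 89; remainder 9
8 ≤ 9 < 13, so take 8; remainder 1
1 ≤ 1 < 2, so take 1; remainder 0

1597 + 610 + 233 + 89 + 8 + 1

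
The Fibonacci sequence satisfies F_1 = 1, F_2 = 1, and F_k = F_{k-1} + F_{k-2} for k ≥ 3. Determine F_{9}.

34

F_{2} = F_{1} + F_{0} = 1 + 0 = 1
F_{3} = F_{2} + F_{1} = 1 + 1 = 2
F_{4} = F_{3} + F_{2} = 2 + 1 = 3
F_{5} = F_{4} + F_{3} = 3 + 2 = 5
F_{6} = F_{5} + F_{4} = 5 + 3 = 8
F_{7} = F_{6} + F_{5} = 8 + 5 = 13
F_{8} = F_{7} + F_{6} = 13 + 8 = 21
F_{9} = F_{8} + F_{7} = 21 + 13 = 34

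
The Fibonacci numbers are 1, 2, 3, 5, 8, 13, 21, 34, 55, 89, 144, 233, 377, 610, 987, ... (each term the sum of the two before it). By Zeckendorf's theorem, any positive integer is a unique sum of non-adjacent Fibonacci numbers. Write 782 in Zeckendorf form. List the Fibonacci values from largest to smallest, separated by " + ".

610 + 144 + 21 + 5 + 2

largest Fibonacci ≤ 782 is 610; 782 − 610 = 172
largest Fibonacci ≤ 172 is 144; 172 − 144 = 28
largest Fibonacci ≤ 28 is 21; 28 − 21 = 7
largest Fibonacci ≤ 7 is 5; 7 − 5 = 2
largest Fibonacci ≤ 2 is 2; 2 − 2 = 0
So 782 = 610 + 144 + 21 + 5 + 2, with no two terms consecutive in the sequence.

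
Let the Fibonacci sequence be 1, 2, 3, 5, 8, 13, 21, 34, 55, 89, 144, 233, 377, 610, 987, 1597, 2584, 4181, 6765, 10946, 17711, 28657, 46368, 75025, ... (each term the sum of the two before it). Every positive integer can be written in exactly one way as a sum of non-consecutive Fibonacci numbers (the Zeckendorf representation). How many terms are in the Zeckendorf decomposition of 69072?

7

Repeatedly subtract the largest Fibonacci number that fits:
69072: greatest Fibonacci not exceeding it is 46368, leaving 22704
22704: greatest Fibonacci not exceeding it is 17711, leaving 4993
4993: greatest Fibonacci not exceeding it is 4181, leaving 812
812: greatest Fibonacci not exceeding it is 610, leaving 202
202: greatest Fibonacci not exceeding it is 144, leaving 58
58: greatest Fibonacci not exceeding it is 55, leaving 3
3: greatest Fibonacci not exceeding it is 3, leaving 0
69072 = 46368 + 17711 + 4181 + 610 + 144 + 55 + 3, which has 7 terms.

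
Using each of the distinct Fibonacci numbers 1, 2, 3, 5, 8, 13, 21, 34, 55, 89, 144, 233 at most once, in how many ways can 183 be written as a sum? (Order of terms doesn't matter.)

183 = 144+34+5 = 144+34+3+2 = 144+21+13+5 = … (7 more), for 10 in all.

10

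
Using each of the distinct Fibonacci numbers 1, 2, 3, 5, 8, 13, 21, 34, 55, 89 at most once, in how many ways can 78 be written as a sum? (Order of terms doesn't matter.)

78 = 55+21+2 = 55+13+8+2 = 55+13+5+3+2 = 34+21+13+8+2 = … (1 more), for 5 in all.

5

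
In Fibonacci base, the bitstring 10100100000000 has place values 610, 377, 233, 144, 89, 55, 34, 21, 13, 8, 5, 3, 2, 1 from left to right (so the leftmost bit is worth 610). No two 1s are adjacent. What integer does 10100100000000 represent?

Summing the place values of the 1 bits: 610 + 233 + 55 = 898.

898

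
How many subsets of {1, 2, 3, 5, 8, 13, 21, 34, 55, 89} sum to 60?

6

Each representation comes from the Zeckendorf form by replacing some F_k with F_{k−1} + F_{k−2} where possible.
60 = 55+5 = 55+3+2 = 34+21+5 = … (3 more), for 6 in all.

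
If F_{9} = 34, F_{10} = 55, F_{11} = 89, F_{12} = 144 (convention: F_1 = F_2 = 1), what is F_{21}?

By the addition formula F_{m+n} = F_m F_{n+1} + F_{m−1} F_n with m=10, n=11: F_{21} = 55·144 + 34·89 = 7920 + 3026 = 10946.

10946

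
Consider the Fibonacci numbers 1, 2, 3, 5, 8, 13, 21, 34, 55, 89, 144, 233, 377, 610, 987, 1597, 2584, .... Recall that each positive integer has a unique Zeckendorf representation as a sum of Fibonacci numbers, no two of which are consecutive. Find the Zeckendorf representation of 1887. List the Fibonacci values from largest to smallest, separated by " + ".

1597 + 233 + 55 + 2

Greedily peel off the largest Fibonacci term at each step:
take 1597 (≤ 1887); 1887 − 1597 = 290
take 233 (≤ 290); 290 − 233 = 57
take 55 (≤ 57); 57 − 55 = 2
take 2 (≤ 2); 2 − 2 = 0
So 1887 = 1597 + 233 + 55 + 2, with no two terms consecutive in the sequence.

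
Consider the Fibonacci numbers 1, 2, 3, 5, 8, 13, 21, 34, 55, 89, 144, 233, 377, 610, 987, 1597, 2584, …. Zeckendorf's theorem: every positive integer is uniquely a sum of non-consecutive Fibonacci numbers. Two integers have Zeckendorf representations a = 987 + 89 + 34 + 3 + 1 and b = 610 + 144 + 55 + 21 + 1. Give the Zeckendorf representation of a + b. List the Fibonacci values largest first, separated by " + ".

1597 + 233 + 89 + 21 + 5

The two numbers are 1114 and 831, so their sum is 1945.
1945 − 1597 = 348
348 − 233 = 115
115 − 89 = 26
26 − 21 = 5
5 − 5 = 0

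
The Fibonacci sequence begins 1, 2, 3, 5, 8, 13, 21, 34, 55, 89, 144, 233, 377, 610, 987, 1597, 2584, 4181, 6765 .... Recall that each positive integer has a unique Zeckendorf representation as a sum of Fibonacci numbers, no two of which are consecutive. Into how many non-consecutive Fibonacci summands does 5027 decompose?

Repeatedly subtract the largest Fibonacci number that fits:
4181 ≤ 5027 < 6765, so take 4181; remainder 846
610 ≤ 846 < 987, so take 610; remainder 236
233 ≤ 236 < 377, so take 233; remainder 3
3 ≤ 3 < 5, so take 3; remainder 0
5027 = 4181 + 610 + 233 + 3, which has 4 terms.

4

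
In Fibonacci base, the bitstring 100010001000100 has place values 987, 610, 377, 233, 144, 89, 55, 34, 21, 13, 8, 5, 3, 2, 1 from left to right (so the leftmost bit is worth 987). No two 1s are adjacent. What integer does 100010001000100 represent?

1155

Summing the place values of the 1 bits: 987 + 144 + 21 + 3 = 1155.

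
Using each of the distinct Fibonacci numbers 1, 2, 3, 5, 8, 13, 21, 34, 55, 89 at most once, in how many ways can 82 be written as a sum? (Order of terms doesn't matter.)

Starting from the Zeckendorf form and repeatedly splitting a term F_k into F_{k−1} + F_{k−2} (when neither is already used) reaches every representation.
82 = 55+21+5+1 = 55+21+3+2+1 = 55+13+8+5+1 = 55+13+8+3+2+1 = … (2 more), for 6 in all.

6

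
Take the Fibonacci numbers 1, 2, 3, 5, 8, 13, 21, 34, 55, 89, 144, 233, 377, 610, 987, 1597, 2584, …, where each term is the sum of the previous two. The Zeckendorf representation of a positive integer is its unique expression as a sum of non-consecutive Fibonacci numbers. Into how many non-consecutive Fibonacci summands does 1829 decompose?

7

1829: greatest Fibonacci not exceeding it is 1597, leaving 232
232: greatest Fibonacci not exceeding it is 144, leaving 88
88: greatest Fibonacci not exceeding it is 55, leaving 33
33: greatest Fibonacci not exceeding it is 21, leaving 12
12: greatest Fibonacci not exceeding it is 8, leaving 4
4: greatest Fibonacci not exceeding it is 3, leaving 1
1: greatest Fibonacci not exceeding it is 1, leaving 0
1829 = 1597 + 144 + 55 + 21 + 8 + 3 + 1, which has 7 terms.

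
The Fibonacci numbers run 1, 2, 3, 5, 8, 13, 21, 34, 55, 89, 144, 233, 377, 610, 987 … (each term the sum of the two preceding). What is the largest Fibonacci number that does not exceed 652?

610 ≤ 652 < 987, so the largest Fibonacci number not exceeding 652 is 610.

610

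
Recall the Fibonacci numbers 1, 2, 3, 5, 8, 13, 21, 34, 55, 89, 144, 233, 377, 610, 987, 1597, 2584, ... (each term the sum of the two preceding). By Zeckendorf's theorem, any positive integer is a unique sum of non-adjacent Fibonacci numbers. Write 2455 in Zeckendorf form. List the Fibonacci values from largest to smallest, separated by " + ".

1597 + 610 + 233 + 13 + 2

subtract 1597 from 2455: 858 remains
subtract 610 from 858: 248 remains
subtract 233 from 248: 15 remains
subtract 13 from 15: 2 remains
subtract 2 from 2: 0 remains
So 2455 = 1597 + 610 + 233 + 13 + 2, with no two terms consecutive in the sequence.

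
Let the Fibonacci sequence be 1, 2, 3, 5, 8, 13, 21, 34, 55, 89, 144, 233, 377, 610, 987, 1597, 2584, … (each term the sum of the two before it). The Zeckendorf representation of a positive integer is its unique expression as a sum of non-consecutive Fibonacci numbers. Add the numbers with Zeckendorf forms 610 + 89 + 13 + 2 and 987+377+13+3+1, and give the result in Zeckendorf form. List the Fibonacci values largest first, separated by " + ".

1597 + 377 + 89 + 21 + 8 + 3

The two numbers are 714 and 1381, so their sum is 2095.
Greedy algorithm:
2095 − 1597 = 498
498 − 377 = 121
121 − 89 = 32
32 − 21 = 11
11 − 8 = 3
3 − 3 = 0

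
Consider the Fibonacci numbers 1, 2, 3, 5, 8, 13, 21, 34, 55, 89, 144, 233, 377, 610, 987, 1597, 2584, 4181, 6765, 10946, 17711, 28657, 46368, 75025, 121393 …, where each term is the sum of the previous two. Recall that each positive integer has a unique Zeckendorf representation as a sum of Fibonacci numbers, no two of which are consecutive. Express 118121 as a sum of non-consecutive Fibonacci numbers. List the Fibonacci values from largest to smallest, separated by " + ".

75025 + 28657 + 10946 + 2584 + 610 + 233 + 55 + 8 + 3

Greedy algorithm:
118121: greatest Fibonacci not exceeding it is 75025, leaving 43096
43096: greatest Fibonacci not exceeding it is 28657, leaving 14439
14439: greatest Fibonacci not exceeding it is 10946, leaving 3493
3493: greatest Fibonacci not exceeding it is 2584, leaving 909
909: greatest Fibonacci not exceeding it is 610, leaving 299
299: greatest Fibonacci not exceeding it is 233, leaving 66
66: greatest Fibonacci not exceeding it is 55, leaving 11
11: greatest Fibonacci not exceeding it is 8, leaving 3
3: greatest Fibonacci not exceeding it is 3, leaving 0
So 118121 = 75025 + 28657 + 10946 + 2584 + 610 + 233 + 55 + 8 + 3, with no two terms consecutive in the sequence.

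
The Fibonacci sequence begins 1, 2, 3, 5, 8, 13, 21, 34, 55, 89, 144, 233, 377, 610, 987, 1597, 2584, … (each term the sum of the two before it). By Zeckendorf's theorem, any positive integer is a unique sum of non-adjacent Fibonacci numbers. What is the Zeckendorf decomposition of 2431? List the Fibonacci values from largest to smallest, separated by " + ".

1597 + 610 + 144 + 55 + 21 + 3 + 1

2431 − 1597 = 834
834 − 610 = 224
224 − 144 = 80
80 − 55 = 25
25 − 21 = 4
4 − 3 = 1
1 − 1 = 0
So 2431 = 1597 + 610 + 144 + 55 + 21 + 3 + 1, with no two terms consecutive in the sequence.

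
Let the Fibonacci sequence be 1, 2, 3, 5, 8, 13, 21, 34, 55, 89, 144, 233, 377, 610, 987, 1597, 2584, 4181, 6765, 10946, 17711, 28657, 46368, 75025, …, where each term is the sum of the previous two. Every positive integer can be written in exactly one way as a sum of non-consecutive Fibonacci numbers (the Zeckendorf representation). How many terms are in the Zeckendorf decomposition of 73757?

8

73757 − 46368 = 27389
27389 − 17711 = 9678
9678 − 6765 = 2913
2913 − 2584 = 329
329 − 233 = 96
96 − 89 = 7
7 − 5 = 2
2 − 2 = 0
73757 = 46368 + 17711 + 6765 + 2584 + 233 + 89 + 5 + 2, which has 8 terms.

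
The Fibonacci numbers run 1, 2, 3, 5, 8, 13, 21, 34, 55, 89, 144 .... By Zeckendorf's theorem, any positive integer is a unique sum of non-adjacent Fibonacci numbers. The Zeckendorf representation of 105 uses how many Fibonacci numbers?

3

Repeatedly subtract the largest Fibonacci number that fits:
largest Fibonacci ≤ 105 is 89; 105 − 89 = 16
largest Fibonacci ≤ 16 is 13; 16 − 13 = 3
largest Fibonacci ≤ 3 is 3; 3 − 3 = 0
105 = 89 + 13 + 3, which has 3 terms.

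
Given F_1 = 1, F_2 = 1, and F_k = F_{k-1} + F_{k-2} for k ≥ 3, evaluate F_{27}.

Iterating the recurrence up to F_{21} = 10946 and F_{20} = 6765:
F_{22} = F_{21} + F_{20} = 10946 + 6765 = 17711
F_{23} = F_{22} + F_{21} = 17711 + 10946 = 28657
F_{24} = F_{23} + F_{22} = 28657 + 17711 = 46368
F_{25} = F_{24} + F_{23} = 46368 + 28657 = 75025
F_{26} = F_{25} + F_{24} = 75025 + 46368 = 121393
F_{27} = F_{26} + F_{25} = 121393 + 75025 = 196418

196418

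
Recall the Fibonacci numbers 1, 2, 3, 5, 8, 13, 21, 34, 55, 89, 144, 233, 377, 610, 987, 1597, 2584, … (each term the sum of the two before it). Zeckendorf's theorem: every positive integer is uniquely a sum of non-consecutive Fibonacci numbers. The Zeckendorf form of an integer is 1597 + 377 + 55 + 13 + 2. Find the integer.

2044

1597 + 377 + 55 + 13 + 2 = 2044.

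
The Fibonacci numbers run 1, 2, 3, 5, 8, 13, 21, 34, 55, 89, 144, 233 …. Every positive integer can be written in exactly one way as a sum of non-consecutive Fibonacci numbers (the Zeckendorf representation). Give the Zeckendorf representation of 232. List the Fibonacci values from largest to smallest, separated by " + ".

144 + 55 + 21 + 8 + 3 + 1

Repeatedly subtract the largest Fibonacci number that fits:
144 ≤ 232 < 233, so take 144; remainder 88
55 ≤ 88 < 89, so take 55; remainder 33
21 ≤ 33 < 34, so take 21; remainder 12
8 ≤ 12 < 13, so take 8; remainder 4
3 ≤ 4 < 5, so take 3; remainder 1
1 ≤ 1 < 2, so take 1; remainder 0
So 232 = 144 + 55 + 21 + 8 + 3 + 1, with no two terms consecutive in the sequence.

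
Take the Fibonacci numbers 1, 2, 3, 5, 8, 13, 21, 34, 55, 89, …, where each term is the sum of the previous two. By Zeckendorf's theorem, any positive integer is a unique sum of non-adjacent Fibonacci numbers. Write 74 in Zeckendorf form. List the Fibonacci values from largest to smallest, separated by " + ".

Repeatedly subtract the largest Fibonacci number that fits:
take 55 (≤ 74); 74 − 55 = 19
take 13 (≤ 19); 19 − 13 = 6
take 5 (≤ 6); 6 − 5 = 1
take 1 (≤ 1); 1 − 1 = 0
So 74 = 55 + 13 + 5 + 1, with no two terms consecutive in the sequence.

55 + 13 + 5 + 1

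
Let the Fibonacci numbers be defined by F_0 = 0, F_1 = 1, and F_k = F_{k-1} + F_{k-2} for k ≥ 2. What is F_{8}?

21

Iterating the recurrence up to F_{4} = 3 and F_{3} = 2:
F_{5} = F_{4} + F_{3} = 3 + 2 = 5
F_{6} = F_{5} + F_{4} = 5 + 3 = 8
F_{7} = F_{6} + F_{5} = 8 + 5 = 13
F_{8} = F_{7} + F_{6} = 13 + 8 = 21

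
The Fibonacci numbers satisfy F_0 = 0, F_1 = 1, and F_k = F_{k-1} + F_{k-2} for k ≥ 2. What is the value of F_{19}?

Iterating the recurrence up to F_{12} = 144 and F_{11} = 89:
F_{13} = F_{12} + F_{11} = 144 + 89 = 233
F_{14} = F_{13} + F_{12} = 233 + 144 = 377
F_{15} = F_{14} + F_{13} = 377 + 233 = 610
F_{16} = F_{15} + F_{14} = 610 + 377 = 987
F_{17} = F_{16} + F_{15} = 987 + 610 = 1597
F_{18} = F_{17} + F_{16} = 1597 + 987 = 2584
F_{19} = F_{18} + F_{17} = 2584 + 1597 = 4181

4181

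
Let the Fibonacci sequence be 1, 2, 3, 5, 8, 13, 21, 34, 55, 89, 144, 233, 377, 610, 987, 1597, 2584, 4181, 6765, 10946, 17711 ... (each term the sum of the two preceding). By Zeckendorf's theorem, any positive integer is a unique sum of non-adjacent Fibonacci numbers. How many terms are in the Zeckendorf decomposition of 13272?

7

take 10946 (≤ 13272); 13272 − 10946 = 2326
take 1597 (≤ 2326); 2326 − 1597 = 729
take 610 (≤ 729); 729 − 610 = 119
take 89 (≤ 119); 119 − 89 = 30
take 21 (≤ 30); 30 − 21 = 9
take 8 (≤ 9); 9 − 8 = 1
take 1 (≤ 1); 1 − 1 = 0
13272 = 10946 + 1597 + 610 + 89 + 21 + 8 + 1, which has 7 terms.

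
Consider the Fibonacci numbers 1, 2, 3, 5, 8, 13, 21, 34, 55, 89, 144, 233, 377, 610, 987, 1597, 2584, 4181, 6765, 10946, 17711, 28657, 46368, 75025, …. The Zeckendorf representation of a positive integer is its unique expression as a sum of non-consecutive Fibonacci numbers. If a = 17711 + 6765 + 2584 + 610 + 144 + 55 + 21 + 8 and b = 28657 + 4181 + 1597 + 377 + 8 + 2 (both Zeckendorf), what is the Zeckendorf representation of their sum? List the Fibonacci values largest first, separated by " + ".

46368 + 10946 + 4181 + 987 + 233 + 5

The two numbers are 27898 and 34822, so their sum is 62720.
Greedily peel off the largest Fibonacci term at each step:
subtract 46368 from 62720: 16352 remains
subtract 10946 from 16352: 5406 remains
subtract 4181 from 5406: 1225 remains
subtract 987 from 1225: 238 remains
subtract 233 from 238: 5 remains
subtract 5 from 5: 0 remains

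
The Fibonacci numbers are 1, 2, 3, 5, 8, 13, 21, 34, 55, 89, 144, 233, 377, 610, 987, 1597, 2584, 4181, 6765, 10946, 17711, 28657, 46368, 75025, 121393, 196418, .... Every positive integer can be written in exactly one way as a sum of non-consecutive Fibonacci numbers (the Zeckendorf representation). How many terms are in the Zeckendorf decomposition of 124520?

Greedily peel off the largest Fibonacci term at each step:
subtract 121393 from 124520: 3127 remains
subtract 2584 from 3127: 543 remains
subtract 377 from 543: 166 remains
subtract 144 from 166: 22 remains
subtract 21 from 22: 1 remains
subtract 1 from 1: 0 remains
124520 = 121393 + 2584 + 377 + 144 + 21 + 1, which has 6 terms.

6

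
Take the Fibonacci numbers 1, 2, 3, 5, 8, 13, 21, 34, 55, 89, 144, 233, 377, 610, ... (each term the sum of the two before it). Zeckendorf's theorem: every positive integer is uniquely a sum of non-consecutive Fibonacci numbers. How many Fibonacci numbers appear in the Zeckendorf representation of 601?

6

Greedily peel off the largest Fibonacci term at each step:
subtract 377 from 601: 224 remains
subtract 144 from 224: 80 remains
subtract 55 from 80: 25 remains
subtract 21 from 25: 4 remains
subtract 3 from 4: 1 remains
subtract 1 from 1: 0 remains
601 = 377 + 144 + 55 + 21 + 3 + 1, which has 6 terms.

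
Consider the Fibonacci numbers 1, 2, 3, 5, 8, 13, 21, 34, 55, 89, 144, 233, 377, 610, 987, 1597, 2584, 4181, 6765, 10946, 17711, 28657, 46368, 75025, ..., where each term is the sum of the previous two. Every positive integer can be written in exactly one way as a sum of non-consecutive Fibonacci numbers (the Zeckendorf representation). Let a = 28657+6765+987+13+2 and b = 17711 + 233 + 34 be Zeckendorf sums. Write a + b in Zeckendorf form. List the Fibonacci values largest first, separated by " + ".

The two numbers are 36424 and 17978, so their sum is 54402.
largest Fibonacci ≤ 54402 is 46368; 54402 − 46368 = 8034
largest Fibonacci ≤ 8034 is 6765; 8034 − 6765 = 1269
largest Fibonacci ≤ 1269 is 987; 1269 − 987 = 282
largest Fibonacci ≤ 282 is 233; 282 − 233 = 49
largest Fibonacci ≤ 49 is 34; 49 − 34 = 15
largest Fibonacci ≤ 15 is 13; 15 − 13 = 2
largest Fibonacci ≤ 2 is 2; 2 − 2 = 0

46368 + 6765 + 987 + 233 + 34 + 13 + 2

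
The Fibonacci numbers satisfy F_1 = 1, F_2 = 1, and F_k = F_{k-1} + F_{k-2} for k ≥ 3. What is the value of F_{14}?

377

Iterating the recurrence up to F_{8} = 21 and F_{7} = 13:
F_{9} = F_{8} + F_{7} = 21 + 13 = 34
F_{10} = F_{9} + F_{8} = 34 + 21 = 55
F_{11} = F_{10} + F_{9} = 55 + 34 = 89
F_{12} = F_{11} + F_{10} = 89 + 55 = 144
F_{13} = F_{12} + F_{11} = 144 + 89 = 233
F_{14} = F_{13} + F_{12} = 233 + 144 = 377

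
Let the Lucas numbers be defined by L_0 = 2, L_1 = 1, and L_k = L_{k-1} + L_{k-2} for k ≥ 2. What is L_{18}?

5778

Iterating the recurrence up to L_{12} = 322 and L_{11} = 199:
L_{13} = L_{12} + L_{11} = 322 + 199 = 521
L_{14} = L_{13} + L_{12} = 521 + 322 = 843
L_{15} = L_{14} + L_{13} = 843 + 521 = 1364
L_{16} = L_{15} + L_{14} = 1364 + 843 = 2207
L_{17} = L_{16} + L_{15} = 2207 + 1364 = 3571
L_{18} = L_{17} + L_{16} = 3571 + 2207 = 5778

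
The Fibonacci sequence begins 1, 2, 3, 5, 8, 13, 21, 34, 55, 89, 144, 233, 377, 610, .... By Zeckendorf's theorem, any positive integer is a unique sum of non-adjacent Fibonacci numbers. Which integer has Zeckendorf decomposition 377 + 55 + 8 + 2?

377 + 55 + 8 + 2 = 442.

442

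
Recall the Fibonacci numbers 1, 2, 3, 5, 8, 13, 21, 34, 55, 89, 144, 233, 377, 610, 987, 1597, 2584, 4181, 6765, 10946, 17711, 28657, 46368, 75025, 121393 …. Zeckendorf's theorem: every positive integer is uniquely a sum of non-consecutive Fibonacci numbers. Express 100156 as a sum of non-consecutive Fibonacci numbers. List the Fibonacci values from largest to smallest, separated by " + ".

100156: greatest Fibonacci not exceeding it is 75025, leaving 25131
25131: greatest Fibonacci not exceeding it is 17711, leaving 7420
7420: greatest Fibonacci not exceeding it is 6765, leaving 655
655: greatest Fibonacci not exceeding it is 610, leaving 45
45: greatest Fibonacci not exceeding it is 34, leaving 11
11: greatest Fibonacci not exceeding it is 8, leaving 3
3: greatest Fibonacci not exceeding it is 3, leaving 0
So 100156 = 75025 + 17711 + 6765 + 610 + 34 + 8 + 3, with no two terms consecutive in the sequence.

75025 + 17711 + 6765 + 610 + 34 + 8 + 3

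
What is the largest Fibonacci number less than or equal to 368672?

317811

317811 ≤ 368672 < 514229, so the largest Fibonacci number not exceeding 368672 is 317811.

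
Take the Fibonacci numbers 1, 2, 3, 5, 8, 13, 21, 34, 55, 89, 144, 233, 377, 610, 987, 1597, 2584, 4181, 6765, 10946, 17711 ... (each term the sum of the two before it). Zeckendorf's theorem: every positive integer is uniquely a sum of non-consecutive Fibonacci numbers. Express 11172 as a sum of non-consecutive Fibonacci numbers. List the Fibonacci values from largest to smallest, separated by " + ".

10946 + 144 + 55 + 21 + 5 + 1

11172: greatest Fibonacci not exceeding it is 10946, leaving 226
226: greatest Fibonacci not exceeding it is 144, leaving 82
82: greatest Fibonacci not exceeding it is 55, leaving 27
27: greatest Fibonacci not exceeding it is 21, leaving 6
6: greatest Fibonacci not exceeding it is 5, leaving 1
1: greatest Fibonacci not exceeding it is 1, leaving 0
So 11172 = 10946 + 144 + 55 + 21 + 5 + 1, with no two terms consecutive in the sequence.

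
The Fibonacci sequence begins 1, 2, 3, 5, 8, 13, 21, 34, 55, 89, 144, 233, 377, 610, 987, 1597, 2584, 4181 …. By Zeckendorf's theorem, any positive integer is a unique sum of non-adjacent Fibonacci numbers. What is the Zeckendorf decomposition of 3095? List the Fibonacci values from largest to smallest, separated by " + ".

2584 + 377 + 89 + 34 + 8 + 3

Greedy algorithm:
largest Fibonacci ≤ 3095 is 2584; 3095 − 2584 = 511
largest Fibonacci ≤ 511 is 377; 511 − 377 = 134
largest Fibonacci ≤ 134 is 89; 134 − 89 = 45
largest Fibonacci ≤ 45 is 34; 45 − 34 = 11
largest Fibonacci ≤ 11 is 8; 11 − 8 = 3
largest Fibonacci ≤ 3 is 3; 3 − 3 = 0
So 3095 = 2584 + 377 + 89 + 34 + 8 + 3, with no two terms consecutive in the sequence.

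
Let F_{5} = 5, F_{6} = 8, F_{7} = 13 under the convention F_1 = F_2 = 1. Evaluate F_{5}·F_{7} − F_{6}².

1

5·13 − 8² = 65 − 64 = 1. (Cassini's identity: F_{k−1}F_{k+1} − F_k² = (−1)^k.)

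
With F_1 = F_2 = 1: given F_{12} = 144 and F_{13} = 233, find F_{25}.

By F_{2k+1} = F_k² + F_{k+1}²: F_{25} = 144² + 233² = 20736 + 54289 = 75025.

75025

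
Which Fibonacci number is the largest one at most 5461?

4181 ≤ 5461 < 6765, so the largest Fibonacci number not exceeding 5461 is 4181.

4181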